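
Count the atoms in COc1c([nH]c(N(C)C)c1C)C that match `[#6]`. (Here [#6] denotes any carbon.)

9

The query [#6] means: #6 matches any atom with atomic number 6 (carbon, aromatic or aliphatic).
Check the 12 heavy atoms by environment: 1× n (aromatic) → no; 4× c (aromatic) → match; 1× O → no; 5× C → match; 1× N → no.
Summing the matching environments: 4 + 5 = 9 matching atoms.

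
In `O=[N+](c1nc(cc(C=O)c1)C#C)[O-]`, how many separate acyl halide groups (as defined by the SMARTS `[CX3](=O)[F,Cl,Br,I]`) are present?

0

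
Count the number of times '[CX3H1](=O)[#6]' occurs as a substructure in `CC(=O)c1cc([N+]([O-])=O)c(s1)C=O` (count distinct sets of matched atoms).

[CX3H1](=O)[#6] is the SMARTS for an aldehyde: an sp2 carbon with one H, double-bonded to O and single-bonded to carbon.
Exactly one fragment in the molecule meets all constraints, giving 1 match.

1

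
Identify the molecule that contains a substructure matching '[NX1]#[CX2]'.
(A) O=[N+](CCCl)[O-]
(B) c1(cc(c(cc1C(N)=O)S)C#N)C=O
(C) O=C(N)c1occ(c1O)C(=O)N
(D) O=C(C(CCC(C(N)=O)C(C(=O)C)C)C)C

B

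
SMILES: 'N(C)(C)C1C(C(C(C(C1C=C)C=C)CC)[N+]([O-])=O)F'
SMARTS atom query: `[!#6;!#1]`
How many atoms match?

5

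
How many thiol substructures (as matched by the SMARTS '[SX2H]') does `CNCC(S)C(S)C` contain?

2

[SX2H] is the SMARTS for a thiol: an aliphatic sulfur with two connections, one being H.
The molecule carries 2 separate instances of a thiol (-SH) meeting every constraint; each maps to a distinct set of atoms, giving 2 matches.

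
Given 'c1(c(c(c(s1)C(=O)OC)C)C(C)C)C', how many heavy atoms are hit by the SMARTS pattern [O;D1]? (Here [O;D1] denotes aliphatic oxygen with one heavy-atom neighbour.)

1

The query [O;D1] means: aliphatic oxygen bonded to exactly one heavy atom.
Check the 14 heavy atoms by environment: 1× s (aromatic, D2) → no; 4× c (aromatic, D3) → no; 2× C (D3) → no; 5× C (D1) → no; 1× O (D1) → match; 1× O (D2) → no.
That gives 1 matching atom.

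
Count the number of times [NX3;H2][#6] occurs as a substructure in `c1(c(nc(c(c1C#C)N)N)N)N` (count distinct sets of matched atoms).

4

[NX3;H2][#6] is the SMARTS for a primary amine: a trivalent nitrogen with two H attached to carbon.
The molecule carries 4 separate instances of a primary amino group (-NH2) meeting every constraint; each maps to a distinct set of atoms, giving 4 matches.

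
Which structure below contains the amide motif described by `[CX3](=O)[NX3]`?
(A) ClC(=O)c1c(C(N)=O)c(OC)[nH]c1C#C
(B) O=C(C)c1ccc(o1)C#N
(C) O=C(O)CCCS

A

[CX3](=O)[NX3] describes a carbonyl carbon bonded to a trivalent nitrogen (an amide).
(A) contains a primary amide (-C(=O)NH2), which satisfies every atom and bond constraint.
(B) has a nitrile (-C#N) but the nitrile N is NX1 (triple-bonded), not NX3.
(C) has a carboxylic acid group (-C(=O)OH) but the carbonyl is bonded to O, not to an NX3 nitrogen.
So the answer is (A).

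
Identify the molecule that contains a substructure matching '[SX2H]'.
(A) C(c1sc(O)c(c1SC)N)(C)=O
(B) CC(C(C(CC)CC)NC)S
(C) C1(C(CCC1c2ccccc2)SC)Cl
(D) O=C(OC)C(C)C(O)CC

[SX2H] describes an aliphatic sulfur with two connections, one being H (a thiol).
(A) has a methylthio ether (-SCH3) but the sulfur has H0 (bonded to two carbons), not H1.
(B) contains a thiol (-SH), which satisfies every atom and bond constraint.
(C) has a methylthio ether (-SCH3) but the sulfur has H0 (bonded to two carbons), not H1.
(D) has a hydroxyl group (-OH) but it is an -OH, not an -SH.
So the answer is (B).

B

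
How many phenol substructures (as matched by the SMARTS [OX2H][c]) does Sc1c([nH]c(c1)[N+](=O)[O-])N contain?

0

[OX2H][c] is the SMARTS for a phenol: a hydroxyl oxygen attached to an aromatic carbon.
No fragment in the molecule satisfies every constraint, giving 0 matches.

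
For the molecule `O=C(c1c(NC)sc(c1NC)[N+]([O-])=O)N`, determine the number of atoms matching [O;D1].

The query [O;D1] means: aliphatic oxygen bonded to exactly one heavy atom.
Check the 15 heavy atoms by environment: 1× s (aromatic, D2) → no; 4× c (aromatic, D3) → no; 1× N (charge +1, D3) → no; 1× O (charge -1, D1) → match; 2× O (D1) → match; 2× N (D2) → no; 2× C (D1) → no; 1× C (D3) → no; 1× N (D1) → no.
Summing the matching environments: 1 + 2 = 3 matching atoms.

3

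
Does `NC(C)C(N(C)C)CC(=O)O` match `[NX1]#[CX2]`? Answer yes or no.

No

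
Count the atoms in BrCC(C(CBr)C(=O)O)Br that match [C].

5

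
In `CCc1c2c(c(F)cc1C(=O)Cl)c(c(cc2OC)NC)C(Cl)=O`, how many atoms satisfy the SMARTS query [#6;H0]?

The query [#6;H0] means: any carbon with no attached hydrogen.
Check the 23 heavy atoms by environment: 8× c (aromatic, H0) → match; 2× c (aromatic, H1) → no; 2× C (H0) → match; 3× O (H0) → no; 2× Cl (H0) → no; 1× C (H2) → no; 3× C (H3) → no; 1× F (H0) → no; 1× N (H1) → no.
Summing the matching environments: 8 + 2 = 10 matching atoms.

10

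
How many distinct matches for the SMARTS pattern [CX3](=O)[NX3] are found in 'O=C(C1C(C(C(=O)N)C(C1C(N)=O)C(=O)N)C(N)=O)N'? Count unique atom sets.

5

[CX3](=O)[NX3] is the SMARTS for an amide: a carbonyl carbon bonded to a trivalent nitrogen.
The molecule carries 5 separate instances of a primary amide (-C(=O)NH2) meeting every constraint; each maps to a distinct set of atoms, giving 5 matches.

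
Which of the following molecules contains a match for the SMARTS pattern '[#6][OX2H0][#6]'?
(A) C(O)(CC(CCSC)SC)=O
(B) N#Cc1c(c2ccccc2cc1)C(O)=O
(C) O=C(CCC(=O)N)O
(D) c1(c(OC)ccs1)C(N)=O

D

[#6][OX2H0][#6] describes an aliphatic oxygen bridging two carbons with no H on the oxygen (an ether).
(A) has a carboxylic acid group (-C(=O)OH) but the -OH oxygen has H1; the =O is OX1, not OX2.
(B) has a carboxylic acid group (-C(=O)OH) but the -OH oxygen has H1; the =O is OX1, not OX2.
(C) has a carboxylic acid group (-C(=O)OH) but the -OH oxygen has H1; the =O is OX1, not OX2.
(D) contains a methoxy ether (-OCH3), which satisfies every atom and bond constraint.
So the answer is (D).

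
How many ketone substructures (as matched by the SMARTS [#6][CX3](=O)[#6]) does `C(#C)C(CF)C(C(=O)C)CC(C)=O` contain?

[#6][CX3](=O)[#6] is the SMARTS for a ketone: a carbonyl carbon (no H) flanked by two carbons.
The molecule carries 2 separate instances of an acetyl/ketone group (-C(=O)CH3) meeting every constraint; each maps to a distinct set of atoms, giving 2 matches.

2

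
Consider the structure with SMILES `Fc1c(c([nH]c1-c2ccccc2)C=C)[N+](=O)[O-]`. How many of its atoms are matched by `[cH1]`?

The query [cH1] means: aromatic carbon bearing exactly one hydrogen.
Check the 17 heavy atoms by environment: 1× n (aromatic, H1) → no; 5× c (aromatic, H0) → no; 1× F (H0) → no; 1× N (charge +1, H0) → no; 1× O (charge -1, H0) → no; 1× O (H0) → no; 5× c (aromatic, H1) → match; 1× C (H1) → no; 1× C (H2) → no.
That gives 5 matching atoms.

5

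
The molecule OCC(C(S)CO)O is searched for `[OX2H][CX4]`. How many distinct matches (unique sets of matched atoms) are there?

3

[OX2H][CX4] is the SMARTS for an aliphatic alcohol: a hydroxyl oxygen bound to an sp3 (X4) carbon.
The molecule carries 3 separate instances of a hydroxyl group (-OH) meeting every constraint; each maps to a distinct set of atoms, giving 3 matches.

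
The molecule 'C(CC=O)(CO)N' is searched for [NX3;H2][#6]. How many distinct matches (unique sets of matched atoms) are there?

1

[NX3;H2][#6] is the SMARTS for a primary amine: a trivalent nitrogen with two H attached to carbon.
Exactly one fragment in the molecule meets all constraints, giving 1 match.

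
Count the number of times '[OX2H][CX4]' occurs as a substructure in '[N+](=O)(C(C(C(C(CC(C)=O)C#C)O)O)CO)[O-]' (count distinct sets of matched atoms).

3

[OX2H][CX4] is the SMARTS for an aliphatic alcohol: a hydroxyl oxygen bound to an sp3 (X4) carbon.
The molecule carries 3 separate instances of a hydroxyl group (-OH) meeting every constraint; each maps to a distinct set of atoms, giving 3 matches.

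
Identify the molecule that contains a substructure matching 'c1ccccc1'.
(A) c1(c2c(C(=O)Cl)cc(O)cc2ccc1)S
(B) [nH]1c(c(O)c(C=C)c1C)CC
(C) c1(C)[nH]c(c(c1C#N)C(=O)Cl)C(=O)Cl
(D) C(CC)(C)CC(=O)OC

A

c1ccccc1 describes six aromatic carbons in a ring (a benzene ring).
(A) contains the required atom environment, so the pattern matches.
(B) has a methyl group (-CH3) but no six-membered all-carbon aromatic ring is present.
(C) has a methyl group (-CH3) but no six-membered all-carbon aromatic ring is present.
(D) has a methyl group (-CH3) but no six-membered all-carbon aromatic ring is present.
So the answer is (A).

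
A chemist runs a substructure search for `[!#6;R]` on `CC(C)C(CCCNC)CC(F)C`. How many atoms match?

0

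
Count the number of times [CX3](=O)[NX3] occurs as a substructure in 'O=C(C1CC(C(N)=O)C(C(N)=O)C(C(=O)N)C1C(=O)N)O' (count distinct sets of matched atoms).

[CX3](=O)[NX3] is the SMARTS for an amide: a carbonyl carbon bonded to a trivalent nitrogen.
The molecule carries 4 separate instances of a primary amide (-C(=O)NH2) meeting every constraint; each maps to a distinct set of atoms, giving 4 matches.

4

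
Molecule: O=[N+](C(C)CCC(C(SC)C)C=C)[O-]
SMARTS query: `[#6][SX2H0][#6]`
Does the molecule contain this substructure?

The pattern [#6][SX2H0][#6] describes an aliphatic sulfur bridging two carbons with no H on the sulfur — a thioether.
The molecule carries a methylthio ether (-SCH3), whose atoms satisfy every constraint of the query, so the pattern matches.

Yes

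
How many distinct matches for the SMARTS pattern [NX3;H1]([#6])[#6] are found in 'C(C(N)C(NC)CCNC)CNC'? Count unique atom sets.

[NX3;H1]([#6])[#6] is the SMARTS for a secondary amine: a trivalent nitrogen with one H, bonded to two carbons.
The molecule carries 3 separate instances of an N-methylamino group (-NHCH3) meeting every constraint; each maps to a distinct set of atoms, giving 3 matches.

3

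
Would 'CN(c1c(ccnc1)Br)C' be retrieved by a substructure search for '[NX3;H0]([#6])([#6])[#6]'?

Yes

The pattern [NX3;H0]([#6])([#6])[#6] describes a trivalent nitrogen with no H, bonded to three carbons — a tertiary amine.
The molecule carries a dimethylamino group (-N(CH3)2), whose atoms satisfy every constraint of the query, so the pattern matches.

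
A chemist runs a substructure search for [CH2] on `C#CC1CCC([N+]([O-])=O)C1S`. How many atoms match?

2

Check the 11 heavy atoms by environment: 2× C (H2) → match; 4× C (H1) → no; 1× N (charge +1, H0) → no; 1× O (charge -1, H0) → no; 1× O (H0) → no; 1× S (H1) → no; 1× C (H0) → no.
That gives 2 matching atoms.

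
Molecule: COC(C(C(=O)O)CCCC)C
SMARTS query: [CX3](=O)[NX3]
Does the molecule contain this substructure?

No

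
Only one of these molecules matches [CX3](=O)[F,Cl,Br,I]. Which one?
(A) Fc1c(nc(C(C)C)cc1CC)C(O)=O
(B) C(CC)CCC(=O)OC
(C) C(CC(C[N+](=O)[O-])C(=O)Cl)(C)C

C

[CX3](=O)[F,Cl,Br,I] describes a carbonyl carbon bonded to a halogen (an acyl halide).
(A) has a carboxylic acid group (-C(=O)OH) but the carbonyl is bonded to -OH, not to a halogen.
(B) has a methyl-ester group (-C(=O)OCH3) but the carbonyl is bonded to -O-C, not to a halogen.
(C) contains an acyl chloride (-C(=O)Cl), which satisfies every atom and bond constraint.
So the answer is (C).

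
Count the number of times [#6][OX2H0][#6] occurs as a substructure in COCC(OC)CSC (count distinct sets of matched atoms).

2

[#6][OX2H0][#6] is the SMARTS for an ether: an aliphatic oxygen bridging two carbons with no H on the oxygen.
The molecule carries 2 separate instances of a methoxy ether (-OCH3) meeting every constraint; each maps to a distinct set of atoms, giving 2 matches.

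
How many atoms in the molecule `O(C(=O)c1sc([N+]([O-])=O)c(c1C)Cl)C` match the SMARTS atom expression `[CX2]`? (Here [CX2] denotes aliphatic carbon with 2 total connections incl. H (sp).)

Check the 14 heavy atoms by environment: 1× s (aromatic, X2) → no; 4× c (aromatic, X3) → no; 2× C (X4) → no; 1× N (charge +1, X3) → no; 1× O (charge -1, X1) → no; 2× O (X1) → no; 1× C (X3) → no; 1× O (X2) → no; 1× Cl (X1) → no.
No environment satisfies the query, so 0 matching atoms.

0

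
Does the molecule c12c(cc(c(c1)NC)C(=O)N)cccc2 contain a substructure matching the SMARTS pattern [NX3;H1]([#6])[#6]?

The pattern [NX3;H1]([#6])[#6] describes a trivalent nitrogen with one H, bonded to two carbons — a secondary amine.
The molecule carries an N-methylamino group (-NHCH3), whose atoms satisfy every constraint of the query, so the pattern matches.

Yes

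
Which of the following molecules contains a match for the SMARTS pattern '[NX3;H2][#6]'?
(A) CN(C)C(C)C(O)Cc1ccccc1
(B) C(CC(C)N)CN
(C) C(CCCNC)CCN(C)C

B

[NX3;H2][#6] describes a trivalent nitrogen with two H attached to carbon (a primary amine).
(A) has a dimethylamino group (-N(CH3)2) but the nitrogen has H0, not H2.
(B) contains a primary amino group (-NH2), which satisfies every atom and bond constraint.
(C) has an N-methylamino group (-NHCH3) but the nitrogen bears two carbons and only one H (H1), not H2.
So the answer is (B).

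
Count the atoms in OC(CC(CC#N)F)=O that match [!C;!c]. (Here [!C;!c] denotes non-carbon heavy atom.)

4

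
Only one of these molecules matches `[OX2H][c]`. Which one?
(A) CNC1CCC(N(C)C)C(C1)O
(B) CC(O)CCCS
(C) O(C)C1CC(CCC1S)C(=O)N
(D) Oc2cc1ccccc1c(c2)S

D

[OX2H][c] describes a hydroxyl oxygen attached to an aromatic carbon (a phenol).
(A) has a hydroxyl group (-OH) but the -OH is on an aliphatic carbon, not an aromatic c.
(B) has a hydroxyl group (-OH) but the -OH is on an aliphatic carbon, not an aromatic c.
(C) has a methoxy ether (-OCH3) but the oxygen has H0, not H1.
(D) contains a hydroxyl group (-OH), which satisfies every atom and bond constraint.
So the answer is (D).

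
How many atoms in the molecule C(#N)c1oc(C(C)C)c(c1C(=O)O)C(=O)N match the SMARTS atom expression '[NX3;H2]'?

Check the 16 heavy atoms by environment: 1× o (aromatic, H0, X2) → no; 4× c (aromatic, H0, X3) → no; 1× C (H0, X2) → no; 1× N (H0, X1) → no; 2× C (H0, X3) → no; 2× O (H0, X1) → no; 1× O (H1, X2) → no; 1× C (H1, X4) → no; 2× C (H3, X4) → no; 1× N (H2, X3) → match.
That gives 1 matching atom.

1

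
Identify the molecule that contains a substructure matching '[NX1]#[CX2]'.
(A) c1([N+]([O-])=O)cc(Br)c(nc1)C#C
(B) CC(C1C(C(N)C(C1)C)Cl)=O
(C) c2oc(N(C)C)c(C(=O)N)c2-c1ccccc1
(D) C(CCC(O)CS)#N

[NX1]#[CX2] describes a nitrogen triple-bonded to a two-connected carbon (a nitrile).
(A) has a nitro group (-[N+](=O)[O-]) but there is no C#N triple bond.
(B) has a primary amino group (-NH2) but the nitrogen is NX3 (three connections), not NX1 triple-bonded.
(C) has a primary amide (-C(=O)NH2) but the nitrogen is NX3, not NX1.
(D) contains a nitrile (-C#N), which satisfies every atom and bond constraint.
So the answer is (D).

D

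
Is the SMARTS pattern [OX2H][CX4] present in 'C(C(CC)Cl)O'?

Yes

The pattern [OX2H][CX4] describes a hydroxyl oxygen bound to an sp3 (X4) carbon — an aliphatic alcohol.
The molecule carries a hydroxyl group (-OH), whose atoms satisfy every constraint of the query, so the pattern matches.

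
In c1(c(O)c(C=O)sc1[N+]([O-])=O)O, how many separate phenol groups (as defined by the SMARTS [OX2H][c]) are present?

2

[OX2H][c] is the SMARTS for a phenol: a hydroxyl oxygen attached to an aromatic carbon.
The molecule carries 2 separate instances of a hydroxyl group (-OH) meeting every constraint; each maps to a distinct set of atoms, giving 2 matches.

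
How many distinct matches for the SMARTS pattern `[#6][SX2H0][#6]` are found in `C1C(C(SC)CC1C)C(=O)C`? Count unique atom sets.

1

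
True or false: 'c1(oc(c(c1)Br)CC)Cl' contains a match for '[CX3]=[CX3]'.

False

The pattern [CX3]=[CX3] describes a non-aromatic C=C double bond between two sp2 carbons — an alkene.
The closest candidate here is an ethyl group (-CH2CH3), but its C-C bond is a single bond between CX4 carbons, not CX3=CX3. No other fragment satisfies the full query, so there is no match.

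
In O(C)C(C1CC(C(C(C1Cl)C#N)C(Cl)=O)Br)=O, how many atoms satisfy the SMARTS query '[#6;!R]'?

4

The query [#6;!R] means: carbon not in any ring.
Check the 17 heavy atoms by environment: 6× C (in 6-ring) → no; 4× C (acyclic) → match; 3× O (acyclic) → no; 2× Cl (acyclic) → no; 1× Br (acyclic) → no; 1× N (acyclic) → no.
That gives 4 matching atoms.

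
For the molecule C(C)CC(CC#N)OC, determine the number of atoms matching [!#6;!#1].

The query [!#6;!#1] means: not carbon and not hydrogen — any heteroatom.
Check the 9 heavy atoms by environment: 7× C → no; 1× N → match; 1× O → match.
Summing the matching environments: 1 + 1 = 2 matching atoms.

2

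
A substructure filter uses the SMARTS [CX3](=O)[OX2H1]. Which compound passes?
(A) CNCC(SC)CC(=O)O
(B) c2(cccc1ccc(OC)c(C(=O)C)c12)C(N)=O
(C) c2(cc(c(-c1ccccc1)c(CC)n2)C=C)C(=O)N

A

[CX3](=O)[OX2H1] describes an sp2 carbon double-bonded to O and single-bonded to an -OH oxygen (a carboxylic acid).
(A) contains a carboxylic acid group (-C(=O)OH), which satisfies every atom and bond constraint.
(B) has a primary amide (-C(=O)NH2) but the carbonyl is bonded to N, not to an -OH oxygen.
(C) has a primary amide (-C(=O)NH2) but the carbonyl is bonded to N, not to an -OH oxygen.
So the answer is (A).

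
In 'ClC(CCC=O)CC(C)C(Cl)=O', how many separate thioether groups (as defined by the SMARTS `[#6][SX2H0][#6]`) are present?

0

[#6][SX2H0][#6] is the SMARTS for a thioether: an aliphatic sulfur bridging two carbons with no H on the sulfur.
No fragment in the molecule satisfies every constraint, giving 0 matches.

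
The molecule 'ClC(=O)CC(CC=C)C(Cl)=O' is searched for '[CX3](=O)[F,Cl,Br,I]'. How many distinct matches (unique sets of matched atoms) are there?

[CX3](=O)[F,Cl,Br,I] is the SMARTS for an acyl halide: a carbonyl carbon bonded to a halogen.
The molecule carries 2 separate instances of an acyl chloride (-C(=O)Cl) meeting every constraint; each maps to a distinct set of atoms, giving 2 matches.

2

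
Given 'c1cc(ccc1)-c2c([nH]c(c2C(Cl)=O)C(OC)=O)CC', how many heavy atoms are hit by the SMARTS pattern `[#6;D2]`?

6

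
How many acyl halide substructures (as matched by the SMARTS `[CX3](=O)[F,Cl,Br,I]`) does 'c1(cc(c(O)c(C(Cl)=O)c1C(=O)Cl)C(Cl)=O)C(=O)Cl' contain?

4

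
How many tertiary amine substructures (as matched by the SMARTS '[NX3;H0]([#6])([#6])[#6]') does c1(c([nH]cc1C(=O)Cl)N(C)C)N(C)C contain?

2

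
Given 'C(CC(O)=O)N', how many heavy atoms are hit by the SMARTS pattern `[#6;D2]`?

The query [#6;D2] means: any carbon bonded to exactly two heavy atoms.
Check the 6 heavy atoms by environment: 2× C (D2) → match; 1× N (D1) → no; 1× C (D3) → no; 2× O (D1) → no.
That gives 2 matching atoms.

2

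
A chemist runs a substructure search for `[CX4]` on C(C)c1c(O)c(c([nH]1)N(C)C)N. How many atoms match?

The query [CX4] means: C with X4: aliphatic carbon with exactly 4 total connections (bonds + H).
Check the 12 heavy atoms by environment: 1× n (aromatic, X3) → no; 4× c (aromatic, X3) → no; 4× C (X4) → match; 1× O (X2) → no; 2× N (X3) → no.
That gives 4 matching atoms.

4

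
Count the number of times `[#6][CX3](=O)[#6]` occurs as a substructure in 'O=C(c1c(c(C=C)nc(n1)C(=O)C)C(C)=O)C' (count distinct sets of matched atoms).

[#6][CX3](=O)[#6] is the SMARTS for a ketone: a carbonyl carbon (no H) flanked by two carbons.
The molecule carries 3 separate instances of an acetyl/ketone group (-C(=O)CH3) meeting every constraint; each maps to a distinct set of atoms, giving 3 matches.

3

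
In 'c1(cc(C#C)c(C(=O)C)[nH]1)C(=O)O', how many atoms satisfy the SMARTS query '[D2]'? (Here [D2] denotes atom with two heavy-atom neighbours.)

3

Check the 13 heavy atoms by environment: 1× n (aromatic, D2) → match; 3× c (aromatic, D3) → no; 1× c (aromatic, D2) → match; 1× C (D2) → match; 2× C (D1) → no; 2× C (D3) → no; 3× O (D1) → no.
Summing the matching environments: 1 + 1 + 1 = 3 matching atoms.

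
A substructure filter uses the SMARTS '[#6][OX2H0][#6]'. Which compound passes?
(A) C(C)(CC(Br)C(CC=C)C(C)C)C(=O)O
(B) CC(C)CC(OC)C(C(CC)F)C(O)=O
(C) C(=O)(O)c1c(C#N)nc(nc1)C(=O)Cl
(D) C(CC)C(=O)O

B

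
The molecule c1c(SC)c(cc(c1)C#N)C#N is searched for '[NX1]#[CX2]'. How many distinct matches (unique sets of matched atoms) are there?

2

[NX1]#[CX2] is the SMARTS for a nitrile: a nitrogen triple-bonded to a two-connected carbon.
The molecule carries 2 separate instances of a nitrile (-C#N) meeting every constraint; each maps to a distinct set of atoms, giving 2 matches.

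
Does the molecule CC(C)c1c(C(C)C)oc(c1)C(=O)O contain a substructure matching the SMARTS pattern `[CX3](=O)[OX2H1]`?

Yes

The pattern [CX3](=O)[OX2H1] describes an sp2 carbon double-bonded to O and single-bonded to an -OH oxygen — a carboxylic acid.
The molecule carries a carboxylic acid group (-C(=O)OH), whose atoms satisfy every constraint of the query, so the pattern matches.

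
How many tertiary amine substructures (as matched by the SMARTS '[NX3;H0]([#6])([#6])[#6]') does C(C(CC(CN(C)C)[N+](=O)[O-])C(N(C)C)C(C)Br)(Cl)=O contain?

2

[NX3;H0]([#6])([#6])[#6] is the SMARTS for a tertiary amine: a trivalent nitrogen with no H, bonded to three carbons.
The molecule carries 2 separate instances of a dimethylamino group (-N(CH3)2) meeting every constraint; each maps to a distinct set of atoms, giving 2 matches.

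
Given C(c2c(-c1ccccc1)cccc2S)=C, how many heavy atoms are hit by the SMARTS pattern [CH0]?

The query [CH0] means: aliphatic carbon with no attached hydrogen.
Check the 15 heavy atoms by environment: 8× c (aromatic, H1) → no; 4× c (aromatic, H0) → no; 1× S (H1) → no; 1× C (H1) → no; 1× C (H2) → no.
No environment satisfies the query, so 0 matching atoms.

0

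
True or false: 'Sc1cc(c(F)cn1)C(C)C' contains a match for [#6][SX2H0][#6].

The pattern [#6][SX2H0][#6] describes an aliphatic sulfur bridging two carbons with no H on the sulfur — a thioether.
The closest candidate here is a thiol (-SH), but the sulfur has H1, not H0 bridging two carbons. No other fragment satisfies the full query, so there is no match.

False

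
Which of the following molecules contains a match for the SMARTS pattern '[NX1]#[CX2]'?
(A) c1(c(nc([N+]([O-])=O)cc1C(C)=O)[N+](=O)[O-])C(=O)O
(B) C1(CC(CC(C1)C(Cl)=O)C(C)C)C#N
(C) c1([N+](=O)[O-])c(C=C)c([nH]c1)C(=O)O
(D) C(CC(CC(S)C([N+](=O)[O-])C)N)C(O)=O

[NX1]#[CX2] describes a nitrogen triple-bonded to a two-connected carbon (a nitrile).
(A) has a nitro group (-[N+](=O)[O-]) but there is no C#N triple bond.
(B) contains a nitrile (-C#N), which satisfies every atom and bond constraint.
(C) has a nitro group (-[N+](=O)[O-]) but there is no C#N triple bond.
(D) has a primary amino group (-NH2) but the nitrogen is NX3 (three connections), not NX1 triple-bonded.
So the answer is (B).

B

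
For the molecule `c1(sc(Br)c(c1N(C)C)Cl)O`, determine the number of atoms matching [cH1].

0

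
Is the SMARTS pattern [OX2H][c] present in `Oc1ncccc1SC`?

Yes

The pattern [OX2H][c] describes a hydroxyl oxygen attached to an aromatic carbon — a phenol.
The molecule carries a hydroxyl group (-OH), whose atoms satisfy every constraint of the query, so the pattern matches.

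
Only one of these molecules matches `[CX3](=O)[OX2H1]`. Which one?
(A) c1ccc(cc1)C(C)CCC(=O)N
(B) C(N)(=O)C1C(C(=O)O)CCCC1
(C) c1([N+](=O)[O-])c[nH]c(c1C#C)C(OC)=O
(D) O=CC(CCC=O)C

B

[CX3](=O)[OX2H1] describes an sp2 carbon double-bonded to O and single-bonded to an -OH oxygen (a carboxylic acid).
(A) has a primary amide (-C(=O)NH2) but the carbonyl is bonded to N, not to an -OH oxygen.
(B) contains a carboxylic acid group (-C(=O)OH), which satisfies every atom and bond constraint.
(C) has a methyl-ester group (-C(=O)OCH3) but the singly-bonded O has no H (OX2H0, not OX2H1).
(D) has an aldehyde (-CHO) but there is no singly-bonded oxygen on the carbonyl carbon.
So the answer is (B).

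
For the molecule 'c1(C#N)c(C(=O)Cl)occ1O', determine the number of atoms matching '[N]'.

1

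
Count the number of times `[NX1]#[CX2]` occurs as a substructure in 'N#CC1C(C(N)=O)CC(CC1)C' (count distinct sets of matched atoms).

1

[NX1]#[CX2] is the SMARTS for a nitrile: a nitrogen triple-bonded to a two-connected carbon.
Exactly one fragment in the molecule meets all constraints, giving 1 match.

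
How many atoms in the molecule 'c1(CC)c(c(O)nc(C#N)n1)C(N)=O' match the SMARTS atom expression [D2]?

The query [D2] means: atom with exactly two heavy-atom neighbours.
Check the 14 heavy atoms by environment: 2× n (aromatic, D2) → match; 4× c (aromatic, D3) → no; 2× C (D2) → match; 1× C (D1) → no; 2× O (D1) → no; 1× C (D3) → no; 2× N (D1) → no.
Summing the matching environments: 2 + 2 = 4 matching atoms.

4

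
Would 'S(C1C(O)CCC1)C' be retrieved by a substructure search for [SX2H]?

The pattern [SX2H] describes an aliphatic sulfur with two connections, one being H — a thiol.
The closest candidate here is a methylthio ether (-SCH3), but the sulfur has H0 (bonded to two carbons), not H1. No other fragment satisfies the full query, so there is no match.

No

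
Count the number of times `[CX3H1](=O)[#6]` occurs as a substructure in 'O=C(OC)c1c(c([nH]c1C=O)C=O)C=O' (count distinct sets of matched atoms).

[CX3H1](=O)[#6] is the SMARTS for an aldehyde: an sp2 carbon with one H, double-bonded to O and single-bonded to carbon.
The molecule carries 3 separate instances of an aldehyde (-CHO) meeting every constraint; each maps to a distinct set of atoms, giving 3 matches.

3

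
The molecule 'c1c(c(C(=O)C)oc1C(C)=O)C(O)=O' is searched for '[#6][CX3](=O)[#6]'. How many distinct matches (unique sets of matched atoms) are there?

2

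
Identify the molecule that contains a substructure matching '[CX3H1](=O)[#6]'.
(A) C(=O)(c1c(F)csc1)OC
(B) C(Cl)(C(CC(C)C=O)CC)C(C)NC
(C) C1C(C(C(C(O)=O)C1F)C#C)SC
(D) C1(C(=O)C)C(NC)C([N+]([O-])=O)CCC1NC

[CX3H1](=O)[#6] describes an sp2 carbon with one H, double-bonded to O and single-bonded to carbon (an aldehyde).
(A) has a methyl-ester group (-C(=O)OCH3) but the carbonyl carbon has H0, not H1.
(B) contains an aldehyde (-CHO), which satisfies every atom and bond constraint.
(C) has a carboxylic acid group (-C(=O)OH) but the carbonyl carbon has H0 and is bonded to O, not H1.
(D) has an acetyl/ketone group (-C(=O)CH3) but the carbonyl carbon has H0 (two carbon neighbours), not H1.
So the answer is (B).

B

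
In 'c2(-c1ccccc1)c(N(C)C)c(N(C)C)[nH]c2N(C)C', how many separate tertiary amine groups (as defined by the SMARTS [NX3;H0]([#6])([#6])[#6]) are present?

3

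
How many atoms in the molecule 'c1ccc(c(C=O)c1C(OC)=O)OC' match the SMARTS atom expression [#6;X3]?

The query [#6;X3] means: any carbon (aromatic or not) with three total connections.
Check the 14 heavy atoms by environment: 6× c (aromatic, X3) → match; 2× O (X2) → no; 2× C (X4) → no; 2× C (X3) → match; 2× O (X1) → no.
Summing the matching environments: 6 + 2 = 8 matching atoms.

8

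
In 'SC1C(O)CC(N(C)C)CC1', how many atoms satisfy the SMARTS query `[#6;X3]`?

The query [#6;X3] means: any carbon (aromatic or not) with three total connections.
Check the 11 heavy atoms by environment: 8× C (X4) → no; 1× S (X2) → no; 1× O (X2) → no; 1× N (X3) → no.
No environment satisfies the query, so 0 matching atoms.

0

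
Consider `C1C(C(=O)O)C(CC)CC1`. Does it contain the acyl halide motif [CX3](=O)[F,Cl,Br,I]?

The pattern [CX3](=O)[F,Cl,Br,I] describes a carbonyl carbon bonded to a halogen — an acyl halide.
The closest candidate here is a carboxylic acid group (-C(=O)OH), but the carbonyl is bonded to -OH, not to a halogen. No other fragment satisfies the full query, so there is no match.

No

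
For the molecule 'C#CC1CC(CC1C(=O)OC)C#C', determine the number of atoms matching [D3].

4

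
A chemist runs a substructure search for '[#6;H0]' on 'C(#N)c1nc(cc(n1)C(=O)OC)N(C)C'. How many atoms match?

5

The query [#6;H0] means: any carbon with no attached hydrogen.
Check the 15 heavy atoms by environment: 2× n (aromatic, H0) → no; 3× c (aromatic, H0) → match; 1× c (aromatic, H1) → no; 2× C (H0) → match; 2× O (H0) → no; 3× C (H3) → no; 2× N (H0) → no.
Summing the matching environments: 3 + 2 = 5 matching atoms.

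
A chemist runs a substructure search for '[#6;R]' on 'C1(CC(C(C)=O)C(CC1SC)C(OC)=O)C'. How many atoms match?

6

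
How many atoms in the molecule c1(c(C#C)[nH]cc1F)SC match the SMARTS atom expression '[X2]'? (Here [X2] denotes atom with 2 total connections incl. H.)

3

The query [X2] means: any atom with exactly two total connections (bonds + H).
Check the 10 heavy atoms by environment: 1× n (aromatic, X3) → no; 4× c (aromatic, X3) → no; 2× C (X2) → match; 1× S (X2) → match; 1× C (X4) → no; 1× F (X1) → no.
Summing the matching environments: 2 + 1 = 3 matching atoms.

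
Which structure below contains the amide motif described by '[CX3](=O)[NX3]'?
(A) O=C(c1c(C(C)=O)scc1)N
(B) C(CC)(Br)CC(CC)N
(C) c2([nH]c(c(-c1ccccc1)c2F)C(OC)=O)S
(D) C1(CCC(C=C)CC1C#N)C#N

A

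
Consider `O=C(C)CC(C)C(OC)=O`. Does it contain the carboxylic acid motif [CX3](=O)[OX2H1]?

No

The pattern [CX3](=O)[OX2H1] describes an sp2 carbon double-bonded to O and single-bonded to an -OH oxygen — a carboxylic acid.
The closest candidate here is a methyl-ester group (-C(=O)OCH3), but the singly-bonded O has no H (OX2H0, not OX2H1). No other fragment satisfies the full query, so there is no match.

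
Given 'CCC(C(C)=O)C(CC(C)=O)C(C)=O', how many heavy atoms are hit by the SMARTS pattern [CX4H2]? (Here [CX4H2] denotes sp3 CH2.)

2

The query [CX4H2] means: sp3 carbon (X4) with exactly two hydrogens.
Check the 14 heavy atoms by environment: 2× C (H2, X4) → match; 2× C (H1, X4) → no; 4× C (H3, X4) → no; 3× C (H0, X3) → no; 3× O (H0, X1) → no.
That gives 2 matching atoms.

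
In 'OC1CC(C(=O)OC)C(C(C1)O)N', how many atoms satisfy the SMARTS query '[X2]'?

3

The query [X2] means: any atom with exactly two total connections (bonds + H).
Check the 13 heavy atoms by environment: 7× C (X4) → no; 1× C (X3) → no; 1× O (X1) → no; 3× O (X2) → match; 1× N (X3) → no.
That gives 3 matching atoms.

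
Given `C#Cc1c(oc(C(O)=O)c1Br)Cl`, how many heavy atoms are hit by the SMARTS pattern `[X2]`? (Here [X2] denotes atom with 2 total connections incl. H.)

The query [X2] means: any atom with exactly two total connections (bonds + H).
Check the 12 heavy atoms by environment: 1× o (aromatic, X2) → match; 4× c (aromatic, X3) → no; 1× Cl (X1) → no; 2× C (X2) → match; 1× Br (X1) → no; 1× C (X3) → no; 1× O (X1) → no; 1× O (X2) → match.
Summing the matching environments: 1 + 2 + 1 = 4 matching atoms.

4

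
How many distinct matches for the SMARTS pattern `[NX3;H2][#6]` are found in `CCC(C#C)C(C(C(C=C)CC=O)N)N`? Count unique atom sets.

2

[NX3;H2][#6] is the SMARTS for a primary amine: a trivalent nitrogen with two H attached to carbon.
The molecule carries 2 separate instances of a primary amino group (-NH2) meeting every constraint; each maps to a distinct set of atoms, giving 2 matches.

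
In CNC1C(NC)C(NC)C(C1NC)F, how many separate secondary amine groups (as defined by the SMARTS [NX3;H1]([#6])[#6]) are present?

4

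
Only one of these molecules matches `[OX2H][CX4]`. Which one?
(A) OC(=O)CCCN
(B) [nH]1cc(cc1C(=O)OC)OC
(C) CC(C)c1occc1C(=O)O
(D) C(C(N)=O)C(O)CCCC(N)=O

D

[OX2H][CX4] describes a hydroxyl oxygen bound to an sp3 (X4) carbon (an aliphatic alcohol).
(A) has a carboxylic acid group (-C(=O)OH) but the -OH is on a CX3 carbonyl carbon, not a CX4 carbon.
(B) has a methoxy ether (-OCH3) but the oxygen has H0 (ether), not H1.
(C) has a carboxylic acid group (-C(=O)OH) but the -OH is on a CX3 carbonyl carbon, not a CX4 carbon.
(D) contains a hydroxyl group (-OH), which satisfies every atom and bond constraint.
So the answer is (D).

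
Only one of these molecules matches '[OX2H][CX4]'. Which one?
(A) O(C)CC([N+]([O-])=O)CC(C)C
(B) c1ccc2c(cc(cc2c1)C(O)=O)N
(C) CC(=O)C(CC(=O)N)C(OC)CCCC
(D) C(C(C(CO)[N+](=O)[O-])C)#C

[OX2H][CX4] describes a hydroxyl oxygen bound to an sp3 (X4) carbon (an aliphatic alcohol).
(A) has a methoxy ether (-OCH3) but the oxygen has H0 (ether), not H1.
(B) has a carboxylic acid group (-C(=O)OH) but the -OH is on a CX3 carbonyl carbon, not a CX4 carbon.
(C) has a methoxy ether (-OCH3) but the oxygen has H0 (ether), not H1.
(D) contains a hydroxyl group (-OH), which satisfies every atom and bond constraint.
So the answer is (D).

D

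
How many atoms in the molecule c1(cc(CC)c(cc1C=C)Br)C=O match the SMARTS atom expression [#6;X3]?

9

Check the 13 heavy atoms by environment: 6× c (aromatic, X3) → match; 3× C (X3) → match; 2× C (X4) → no; 1× O (X1) → no; 1× Br (X1) → no.
Summing the matching environments: 6 + 3 = 9 matching atoms.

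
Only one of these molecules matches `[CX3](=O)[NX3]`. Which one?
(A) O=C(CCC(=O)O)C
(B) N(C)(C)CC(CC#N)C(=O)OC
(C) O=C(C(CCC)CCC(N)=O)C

[CX3](=O)[NX3] describes a carbonyl carbon bonded to a trivalent nitrogen (an amide).
(A) has a carboxylic acid group (-C(=O)OH) but the carbonyl is bonded to O, not to an NX3 nitrogen.
(B) has a nitrile (-C#N) but the nitrile N is NX1 (triple-bonded), not NX3.
(C) contains a primary amide (-C(=O)NH2), which satisfies every atom and bond constraint.
So the answer is (C).

C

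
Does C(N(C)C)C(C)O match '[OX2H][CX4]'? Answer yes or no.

Yes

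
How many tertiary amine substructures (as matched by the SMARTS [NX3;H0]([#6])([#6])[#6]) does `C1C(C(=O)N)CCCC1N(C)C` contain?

1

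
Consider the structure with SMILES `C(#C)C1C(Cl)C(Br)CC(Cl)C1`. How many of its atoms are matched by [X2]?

2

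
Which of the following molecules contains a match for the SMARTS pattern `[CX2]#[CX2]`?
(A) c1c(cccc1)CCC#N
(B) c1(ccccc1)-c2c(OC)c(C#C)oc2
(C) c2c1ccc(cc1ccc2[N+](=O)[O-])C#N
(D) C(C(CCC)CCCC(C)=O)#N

B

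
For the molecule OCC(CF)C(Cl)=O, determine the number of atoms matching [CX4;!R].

3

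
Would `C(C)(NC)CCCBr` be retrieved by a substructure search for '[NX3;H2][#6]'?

No

The pattern [NX3;H2][#6] describes a trivalent nitrogen with two H attached to carbon — a primary amine.
The closest candidate here is an N-methylamino group (-NHCH3), but the nitrogen bears two carbons and only one H (H1), not H2. No other fragment satisfies the full query, so there is no match.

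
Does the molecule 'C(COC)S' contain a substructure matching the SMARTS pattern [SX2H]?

The pattern [SX2H] describes an aliphatic sulfur with two connections, one being H — a thiol.
The molecule carries a thiol (-SH), whose atoms satisfy every constraint of the query, so the pattern matches.

Yes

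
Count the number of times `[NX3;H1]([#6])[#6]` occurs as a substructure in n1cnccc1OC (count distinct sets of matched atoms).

[NX3;H1]([#6])[#6] is the SMARTS for a secondary amine: a trivalent nitrogen with one H, bonded to two carbons.
No fragment in the molecule satisfies every constraint, giving 0 matches.

0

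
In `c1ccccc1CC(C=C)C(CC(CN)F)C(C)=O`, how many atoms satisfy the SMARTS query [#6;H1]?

The query [#6;H1] means: any carbon bearing exactly one hydrogen.
Check the 19 heavy atoms by environment: 4× C (H2) → no; 4× C (H1) → match; 1× F (H0) → no; 1× c (aromatic, H0) → no; 5× c (aromatic, H1) → match; 1× N (H2) → no; 1× C (H0) → no; 1× O (H0) → no; 1× C (H3) → no.
Summing the matching environments: 4 + 5 = 9 matching atoms.

9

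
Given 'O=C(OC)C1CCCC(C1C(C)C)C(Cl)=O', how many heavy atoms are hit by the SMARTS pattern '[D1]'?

Check the 16 heavy atoms by environment: 3× C (D2) → no; 6× C (D3) → no; 2× O (D1) → match; 1× O (D2) → no; 3× C (D1) → match; 1× Cl (D1) → match.
Summing the matching environments: 2 + 3 + 1 = 6 matching atoms.

6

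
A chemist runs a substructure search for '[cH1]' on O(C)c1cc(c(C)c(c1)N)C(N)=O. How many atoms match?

Check the 13 heavy atoms by environment: 2× c (aromatic, H1) → match; 4× c (aromatic, H0) → no; 1× C (H0) → no; 2× O (H0) → no; 2× N (H2) → no; 2× C (H3) → no.
That gives 2 matching atoms.

2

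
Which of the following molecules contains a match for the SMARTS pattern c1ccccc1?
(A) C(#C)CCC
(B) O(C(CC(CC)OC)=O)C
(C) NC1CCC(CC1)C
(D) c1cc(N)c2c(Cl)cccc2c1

D

c1ccccc1 describes six aromatic carbons in a ring (a benzene ring).
(A) has a methyl group (-CH3) but no six-membered all-carbon aromatic ring is present.
(B) has a methyl group (-CH3) but no six-membered all-carbon aromatic ring is present.
(C) has a methyl group (-CH3) but no six-membered all-carbon aromatic ring is present.
(D) contains the required atom environment, so the pattern matches.
So the answer is (D).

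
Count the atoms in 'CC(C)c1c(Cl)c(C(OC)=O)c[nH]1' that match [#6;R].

4

The query [#6;R] means: carbon that is part of a ring.
Check the 13 heavy atoms by environment: 1× n (aromatic, in 5-ring) → no; 4× c (aromatic, in 5-ring) → match; 5× C (acyclic) → no; 2× O (acyclic) → no; 1× Cl (acyclic) → no.
That gives 4 matching atoms.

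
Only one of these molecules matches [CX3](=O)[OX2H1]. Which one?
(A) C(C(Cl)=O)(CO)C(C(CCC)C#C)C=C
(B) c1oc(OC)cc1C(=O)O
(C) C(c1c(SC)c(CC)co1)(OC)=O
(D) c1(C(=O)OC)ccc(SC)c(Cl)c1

B

[CX3](=O)[OX2H1] describes an sp2 carbon double-bonded to O and single-bonded to an -OH oxygen (a carboxylic acid).
(A) has an acyl chloride (-C(=O)Cl) but the carbonyl is bonded to Cl, not to an -OH oxygen.
(B) contains a carboxylic acid group (-C(=O)OH), which satisfies every atom and bond constraint.
(C) has a methyl-ester group (-C(=O)OCH3) but the singly-bonded O has no H (OX2H0, not OX2H1).
(D) has a methyl-ester group (-C(=O)OCH3) but the singly-bonded O has no H (OX2H0, not OX2H1).
So the answer is (B).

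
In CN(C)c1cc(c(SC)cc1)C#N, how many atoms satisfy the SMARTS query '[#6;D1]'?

Check the 13 heavy atoms by environment: 3× c (aromatic, D3) → no; 3× c (aromatic, D2) → no; 1× S (D2) → no; 3× C (D1) → match; 1× N (D3) → no; 1× C (D2) → no; 1× N (D1) → no.
That gives 3 matching atoms.

3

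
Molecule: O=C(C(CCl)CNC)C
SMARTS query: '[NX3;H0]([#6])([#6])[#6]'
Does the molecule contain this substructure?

No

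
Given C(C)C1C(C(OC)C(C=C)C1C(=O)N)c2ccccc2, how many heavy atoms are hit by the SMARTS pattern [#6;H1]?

11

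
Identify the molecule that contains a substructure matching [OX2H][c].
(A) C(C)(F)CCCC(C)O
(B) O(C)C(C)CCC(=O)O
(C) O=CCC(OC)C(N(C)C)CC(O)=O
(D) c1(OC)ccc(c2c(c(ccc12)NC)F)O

D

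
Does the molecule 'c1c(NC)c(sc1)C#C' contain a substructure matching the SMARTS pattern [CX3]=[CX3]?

No

The pattern [CX3]=[CX3] describes a non-aromatic C=C double bond between two sp2 carbons — an alkene.
The closest candidate here is an ethynyl group (-C#CH), but the C-C bond is a triple bond, not a double bond. No other fragment satisfies the full query, so there is no match.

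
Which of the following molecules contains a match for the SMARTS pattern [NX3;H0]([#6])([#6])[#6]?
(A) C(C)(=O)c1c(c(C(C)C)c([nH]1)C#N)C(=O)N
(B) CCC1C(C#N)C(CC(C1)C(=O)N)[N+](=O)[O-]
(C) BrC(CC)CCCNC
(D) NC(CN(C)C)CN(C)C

D

[NX3;H0]([#6])([#6])[#6] describes a trivalent nitrogen with no H, bonded to three carbons (a tertiary amine).
(A) has a primary amide (-C(=O)NH2) but the amide nitrogen has H2 and only one carbon neighbour.
(B) has a primary amide (-C(=O)NH2) but the amide nitrogen has H2 and only one carbon neighbour.
(C) has an N-methylamino group (-NHCH3) but the nitrogen still has one H (H1), not H0.
(D) contains a dimethylamino group (-N(CH3)2), which satisfies every atom and bond constraint.
So the answer is (D).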